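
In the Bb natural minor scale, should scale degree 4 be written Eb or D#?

Eb

Each scale degree takes a distinct letter name. Degree 4 of a scale on B must use the letter E.
Eb and D# are enharmonically the same pitch, but only Eb uses the letter E, so it is the correct spelling here.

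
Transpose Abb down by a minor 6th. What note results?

A sixth below A lands on the letter C.
A minor sixth spans 8 semitones, so Abb moves to pitch class 11. On the letter C that is Cb.

Cb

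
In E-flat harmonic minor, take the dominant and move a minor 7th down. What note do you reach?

C

The dominant of Eb harmonic minor is Bb.
A minor seventh (10 semitones) below Bb lands on the letter C, giving C.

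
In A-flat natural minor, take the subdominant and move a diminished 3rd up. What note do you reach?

The subdominant of Ab natural minor is Db.
A diminished third (2 semitones) above Db lands on the letter F, giving Fbb.

Fbb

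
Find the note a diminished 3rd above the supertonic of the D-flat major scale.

Gbb

The supertonic of Db major is Eb.
A diminished third (2 semitones) above Eb lands on the letter G, giving Gbb.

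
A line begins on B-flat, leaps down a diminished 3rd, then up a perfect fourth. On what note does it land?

C#

A diminished third down from Bb is G# (letter G, 2 semitones down).
A perfect fourth up from G# is C# (letter C, 5 semitones up).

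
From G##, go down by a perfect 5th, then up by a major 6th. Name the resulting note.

A perfect fifth down from G## is C## (letter C, 7 semitones down).
A major sixth up from C## is A## (letter A, 9 semitones up).

A##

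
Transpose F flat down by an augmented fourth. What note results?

F down a perfect fourth is C, so the target letter is C.
From Fb, an augmented fourth is 6 semitones down: Cbb.

Cbb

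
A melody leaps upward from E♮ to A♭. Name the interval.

diminished fourth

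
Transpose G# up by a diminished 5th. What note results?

D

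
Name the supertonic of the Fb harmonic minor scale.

Gb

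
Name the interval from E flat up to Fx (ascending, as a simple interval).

The letter names run E→F, a span of 1 letter step, so the interval is some kind of second.
Eb to F## is 4 semitones. A major second is 2, so 4 makes it doubly augmented.

doubly augmented second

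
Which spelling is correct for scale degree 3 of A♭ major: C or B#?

Each scale degree takes a distinct letter name. Degree 3 of a scale on A must use the letter C.
C and B# are enharmonically the same pitch, but only C uses the letter C, so it is the correct spelling here.

C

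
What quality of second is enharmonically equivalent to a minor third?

augmented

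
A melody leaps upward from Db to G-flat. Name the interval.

Counting letters D–E–F–G gives a fourth.
Db→Gb = 5 semitones, exactly the perfect fourth.

perfect fourth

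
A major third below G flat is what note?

Ebb

G down a major third is Eb, so the target letter is E.
From Gb, a major third is 4 semitones down: Ebb.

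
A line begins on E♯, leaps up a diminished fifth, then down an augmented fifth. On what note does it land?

Eb

A diminished fifth up from E# is B (letter B, 6 semitones up).
An augmented fifth down from B is Eb (letter E, 8 semitones down).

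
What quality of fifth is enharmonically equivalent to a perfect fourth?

A perfect fourth spans 5 semitones.
A fifth spanning 5 semitones is doubly diminished (the perfect fifth is 7).

doubly diminished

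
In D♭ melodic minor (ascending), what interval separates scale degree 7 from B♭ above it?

Scale degree 7 of Db melodic minor (ascending) is C.
C up to Bb: letters C→B make it a seventh; 10 semitones makes it minor.

minor seventh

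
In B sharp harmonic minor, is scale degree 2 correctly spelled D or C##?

C##

Each scale degree takes a distinct letter name. Degree 2 of a scale on B must use the letter C.
C## and D are enharmonically the same pitch, but only C## uses the letter C, so it is the correct spelling here.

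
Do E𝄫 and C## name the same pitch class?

Yes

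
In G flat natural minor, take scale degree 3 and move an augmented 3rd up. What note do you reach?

D

Scale degree 3 of Gb natural minor is Bbb.
An augmented third (5 semitones) above Bbb lands on the letter D, giving D.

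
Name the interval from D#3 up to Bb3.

diminished sixth

The letter names run D→B, a span of 5 letter steps, so the interval is some kind of sixth.
D# to Bb is 7 semitones. A major sixth is 9, so 7 makes it diminished.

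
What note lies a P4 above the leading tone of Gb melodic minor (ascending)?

Bb

The leading tone of Gb melodic minor (ascending) is F.
A perfect fourth (5 semitones) above F lands on the letter B, giving Bb.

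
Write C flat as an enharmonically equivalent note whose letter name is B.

B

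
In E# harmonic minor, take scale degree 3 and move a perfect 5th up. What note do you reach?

Scale degree 3 of E# harmonic minor is G#.
A perfect fifth (7 semitones) above G# lands on the letter D, giving D#.

D#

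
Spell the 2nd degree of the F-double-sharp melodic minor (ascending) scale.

Degree 2 takes the letter 1 step above F, which is G.
In melodic minor (ascending), degree 2 sits 2 semitones above the tonic. F## + 2 semitones is pitch class 9, spelled on G as G##.

G##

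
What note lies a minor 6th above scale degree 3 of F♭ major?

Fb

Scale degree 3 of Fb major is Ab.
A minor sixth (8 semitones) above Ab lands on the letter F, giving Fb.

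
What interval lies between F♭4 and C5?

augmented fifth

Counting letters F–G–A–B–C gives a fifth.
Fb→C = 8 semitones, 1 wider than the perfect fifth (7), so augmented.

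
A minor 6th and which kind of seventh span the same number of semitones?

A minor sixth spans 8 semitones.
A seventh spanning 8 semitones is doubly diminished (the major seventh is 11).

doubly diminished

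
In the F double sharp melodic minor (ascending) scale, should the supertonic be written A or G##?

G##

Each scale degree takes a distinct letter name. Degree 2 of a scale on F must use the letter G.
G## and A are enharmonically the same pitch, but only G## uses the letter G, so it is the correct spelling here.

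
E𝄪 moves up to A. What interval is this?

Counting letters E–F–G–A gives a fourth.
E##→A = 3 semitones, 2 narrower than the perfect fourth (5), so doubly diminished.

doubly diminished fourth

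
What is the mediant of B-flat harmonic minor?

Db

Degree 3 takes the letter 2 steps above B, which is D.
In harmonic minor, degree 3 sits 3 semitones above the tonic. Bb + 3 semitones is pitch class 1, spelled on D as Db.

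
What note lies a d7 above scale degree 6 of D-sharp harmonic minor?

Ab

Scale degree 6 of D# harmonic minor is B.
A diminished seventh (9 semitones) above B lands on the letter A, giving Ab.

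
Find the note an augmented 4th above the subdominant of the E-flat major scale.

D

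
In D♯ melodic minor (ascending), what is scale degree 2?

The D# melodic minor (ascending) scale runs D# E# F# G# A# B# C##.
Degree 2 is E#.

E#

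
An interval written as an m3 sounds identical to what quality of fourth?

A minor third spans 3 semitones.
A fourth spanning 3 semitones is doubly diminished (the perfect fourth is 5).

doubly diminished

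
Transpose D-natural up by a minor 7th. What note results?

C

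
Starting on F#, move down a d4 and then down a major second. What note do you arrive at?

B#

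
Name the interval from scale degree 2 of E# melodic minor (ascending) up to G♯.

Scale degree 2 of E# melodic minor (ascending) is F##.
F## up to G#: letters F→G make it a second; 1 semitone makes it minor.

minor second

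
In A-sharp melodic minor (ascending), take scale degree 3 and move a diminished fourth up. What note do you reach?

Scale degree 3 of A# melodic minor (ascending) is C#.
A diminished fourth (4 semitones) above C# lands on the letter F, giving F.

F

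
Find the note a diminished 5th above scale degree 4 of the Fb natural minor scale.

Fbb

Scale degree 4 of Fb natural minor is Bbb.
A diminished fifth (6 semitones) above Bbb lands on the letter F, giving Fbb.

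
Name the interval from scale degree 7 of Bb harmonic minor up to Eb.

Scale degree 7 of Bb harmonic minor is A.
A up to Eb: letters A→E make it a fifth; 6 semitones makes it diminished.

diminished fifth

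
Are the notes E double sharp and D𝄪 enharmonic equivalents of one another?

No

Two spellings are enharmonically equivalent only if they share a pitch class.
Here E## → 6, D## → 4; 4 ≠ 6, so they are not.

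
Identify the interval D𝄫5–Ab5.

augmented fifth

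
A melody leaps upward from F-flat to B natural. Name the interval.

The letter names run F→B, a span of 3 letter steps, so the interval is some kind of fourth.
Fb to B is 7 semitones. A perfect fourth is 5, so 7 makes it doubly augmented.

doubly augmented fourth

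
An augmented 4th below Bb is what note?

Fb

A fourth below B lands on the letter F.
An augmented fourth spans 6 semitones, so Bb moves to pitch class 4. On the letter F that is Fb.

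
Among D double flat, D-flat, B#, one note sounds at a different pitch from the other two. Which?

Db

In 12-tone equal temperament, enharmonic equivalents share a pitch class. Dbb is pitch class 0; Db is pitch class 1; B# is pitch class 0.
Dbb and B# share pitch class 0, while Db is pitch class 1.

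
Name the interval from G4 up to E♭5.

minor sixth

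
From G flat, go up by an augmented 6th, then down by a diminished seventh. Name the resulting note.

An augmented sixth up from Gb is E (letter E, 10 semitones up).
A diminished seventh down from E is F## (letter F, 9 semitones down).

F##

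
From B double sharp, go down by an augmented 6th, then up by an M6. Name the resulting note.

B#

An augmented sixth down from B## is D# (letter D, 10 semitones down).
A major sixth up from D# is B# (letter B, 9 semitones up).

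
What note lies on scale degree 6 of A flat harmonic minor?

Fb

Degree 6 takes the letter 5 steps above A, which is F.
In harmonic minor, degree 6 sits 8 semitones above the tonic. Ab + 8 semitones is pitch class 4, spelled on F as Fb.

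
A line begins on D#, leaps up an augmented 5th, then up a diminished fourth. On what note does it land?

An augmented fifth up from D# is A## (letter A, 8 semitones up).
A diminished fourth up from A## is D# (letter D, 4 semitones up).

D#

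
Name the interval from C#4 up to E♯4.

The letter names run C→E, a span of 2 letter steps, so the interval is some kind of third.
C# to E# is 4 semitones. A major third is 4, so 4 makes it major.

major third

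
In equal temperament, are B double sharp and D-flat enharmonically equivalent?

B## is pitch class 1; Db is pitch class 1.
All spellings map to pitch class 1, so they are enharmonically equivalent.

Yes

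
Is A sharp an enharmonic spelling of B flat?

A# is pitch class 10; Bb is pitch class 10.
All spellings map to pitch class 10, so they are enharmonically equivalent.

Yes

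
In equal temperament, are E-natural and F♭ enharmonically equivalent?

Yes

E is pitch class 4; Fb is pitch class 4.
All spellings map to pitch class 4, so they are enharmonically equivalent.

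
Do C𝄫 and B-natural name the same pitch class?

No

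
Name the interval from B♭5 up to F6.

perfect fifth

Counting letters B–C–D–E–F gives a fifth.
Bb→F = 7 semitones, exactly the perfect fifth.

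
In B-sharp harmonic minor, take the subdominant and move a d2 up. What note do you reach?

The subdominant of B# harmonic minor is E#.
A diminished second (0 semitones) above E# lands on the letter F, giving F.

F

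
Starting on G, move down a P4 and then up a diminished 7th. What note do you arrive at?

A perfect fourth down from G is D (letter D, 5 semitones down).
A diminished seventh up from D is Cb (letter C, 9 semitones up).

Cb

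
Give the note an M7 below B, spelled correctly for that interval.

B down a major seventh is C, so the target letter is C.
From B, a major seventh is 11 semitones down: C.

C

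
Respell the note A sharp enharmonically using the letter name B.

Bb

A# is pitch class 10. The letter B alone is pitch class 11.
To reach pitch class 10 from B requires an offset of -1 semitone, i.e. flat: Bb.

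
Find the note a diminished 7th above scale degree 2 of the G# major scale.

Scale degree 2 of G# major is A#.
A diminished seventh (9 semitones) above A# lands on the letter G, giving G.

G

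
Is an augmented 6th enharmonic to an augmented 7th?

No

An augmented sixth spans 10 semitones; an augmented seventh spans 12.
The spans differ, so they are not enharmonic equivalents.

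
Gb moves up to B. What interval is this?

augmented third

Counting letters G–A–B gives a third.
Gb→B = 5 semitones, 1 wider than the major third (4), so augmented.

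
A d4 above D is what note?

D up a perfect fourth is G, so the target letter is G.
From D, a diminished fourth is 4 semitones up: Gb.

Gb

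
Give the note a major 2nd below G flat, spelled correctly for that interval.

G down a major second is F, so the target letter is F.
From Gb, a major second is 2 semitones down: Fb.

Fb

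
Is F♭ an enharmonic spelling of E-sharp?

Fb is pitch class 4; E# is pitch class 5.
The pitch classes differ (4 vs. 5), so they are not enharmonic equivalents.

No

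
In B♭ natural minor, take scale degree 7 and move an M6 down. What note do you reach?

Scale degree 7 of Bb natural minor is Ab.
A major sixth (9 semitones) below Ab lands on the letter C, giving Cb.

Cb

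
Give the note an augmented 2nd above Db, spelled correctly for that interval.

D up a major second is E, so the target letter is E.
From Db, an augmented second is 3 semitones up: E.

E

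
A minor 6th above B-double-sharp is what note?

B up a major sixth is G#, so the target letter is G.
From B##, a minor sixth is 8 semitones up: G##.

G##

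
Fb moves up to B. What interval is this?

doubly augmented fourth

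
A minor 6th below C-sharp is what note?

C down a major sixth is Eb, so the target letter is E.
From C#, a minor sixth is 8 semitones down: E#.

E#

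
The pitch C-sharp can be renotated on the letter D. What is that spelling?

Plain D sits 1 semitone above C#, so on the letter D the same pitch needs a flat: Db.

Db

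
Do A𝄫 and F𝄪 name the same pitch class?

Yes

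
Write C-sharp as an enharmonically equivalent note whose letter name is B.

B##

Plain B sits 2 semitones below C#, so on the letter B the same pitch needs a double sharp: B##.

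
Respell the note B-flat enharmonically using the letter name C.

Cbb

Bb is pitch class 10. The letter C alone is pitch class 0.
To reach pitch class 10 from C requires an offset of -2 semitones, i.e. double flat: Cbb.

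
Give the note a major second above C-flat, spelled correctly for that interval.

C up a major second is D, so the target letter is D.
From Cb, a major second is 2 semitones up: Db.

Db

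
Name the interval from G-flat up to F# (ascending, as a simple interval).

augmented seventh

The letter names run G→F, a span of 6 letter steps, so the interval is some kind of seventh.
Gb to F# is 12 semitones. A major seventh is 11, so 12 makes it augmented.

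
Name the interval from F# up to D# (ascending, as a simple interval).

Counting letters F–G–A–B–C–D gives a sixth.
F#→D# = 9 semitones, exactly the major sixth.

major sixth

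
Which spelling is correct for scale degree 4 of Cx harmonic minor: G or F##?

Each scale degree takes a distinct letter name. Degree 4 of a scale on C must use the letter F.
F## and G are enharmonically the same pitch, but only F## uses the letter F, so it is the correct spelling here.

F##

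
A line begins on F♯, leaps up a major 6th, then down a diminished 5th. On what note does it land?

G##

A major sixth up from F# is D# (letter D, 9 semitones up).
A diminished fifth down from D# is G## (letter G, 6 semitones down).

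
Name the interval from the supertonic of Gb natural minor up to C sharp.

augmented third

The supertonic of Gb natural minor is Ab.
Ab up to C#: letters A→C make it a third; 5 semitones makes it augmented.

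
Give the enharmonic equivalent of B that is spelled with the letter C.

Cb

Plain C sits 1 semitone above B, so on the letter C the same pitch needs a flat: Cb.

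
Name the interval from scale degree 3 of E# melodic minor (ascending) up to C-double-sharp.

Scale degree 3 of E# melodic minor (ascending) is G#.
G# up to C##: letters G→C make it a fourth; 6 semitones makes it augmented.

augmented fourth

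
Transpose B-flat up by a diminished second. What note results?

A second above B lands on the letter C.
A diminished second spans 0 semitones, so Bb moves to pitch class 10. On the letter C that is Cbb.

Cbb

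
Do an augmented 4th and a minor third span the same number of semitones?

An augmented fourth spans 6 semitones; a minor third spans 3.
The spans differ, so they are not enharmonic equivalents.

No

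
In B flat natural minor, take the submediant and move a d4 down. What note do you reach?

D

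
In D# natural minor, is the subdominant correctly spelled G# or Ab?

G#

Each scale degree takes a distinct letter name. Degree 4 of a scale on D must use the letter G.
G# and Ab are enharmonically the same pitch, but only G# uses the letter G, so it is the correct spelling here.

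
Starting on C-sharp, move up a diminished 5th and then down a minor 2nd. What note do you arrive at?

A diminished fifth up from C# is G (letter G, 6 semitones up).
A minor second down from G is F# (letter F, 1 semitone down).

F#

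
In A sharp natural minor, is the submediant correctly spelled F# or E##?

Each scale degree takes a distinct letter name. Degree 6 of a scale on A must use the letter F.
F# and E## are enharmonically the same pitch, but only F# uses the letter F, so it is the correct spelling here.

F#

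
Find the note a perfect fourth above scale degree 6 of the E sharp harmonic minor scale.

F#

Scale degree 6 of E# harmonic minor is C#.
A perfect fourth (5 semitones) above C# lands on the letter F, giving F#.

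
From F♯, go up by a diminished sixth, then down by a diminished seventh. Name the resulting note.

A diminished sixth up from F# is Db (letter D, 7 semitones up).
A diminished seventh down from Db is E (letter E, 9 semitones down).

E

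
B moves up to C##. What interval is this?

augmented second

Counting letters B–C gives a second.
B→C## = 3 semitones, 1 wider than the major second (2), so augmented.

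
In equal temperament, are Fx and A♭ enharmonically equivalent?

F## is pitch class 7; Ab is pitch class 8.
The pitch classes differ (7 vs. 8), so they are not enharmonic equivalents.

No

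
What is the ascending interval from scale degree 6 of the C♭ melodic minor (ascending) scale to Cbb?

Scale degree 6 of Cb melodic minor (ascending) is Ab.
Ab up to Cbb: letters A→C make it a third; 2 semitones makes it diminished.

diminished third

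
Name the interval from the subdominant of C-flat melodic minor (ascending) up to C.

The subdominant of Cb melodic minor (ascending) is Fb.
Fb up to C: letters F→C make it a fifth; 8 semitones makes it augmented.

augmented fifth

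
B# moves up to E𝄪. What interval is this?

augmented fourth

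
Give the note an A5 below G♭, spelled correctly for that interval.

Cbb

A fifth below G lands on the letter C.
An augmented fifth spans 8 semitones, so Gb moves to pitch class 10. On the letter C that is Cbb.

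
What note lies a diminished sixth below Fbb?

F down a major sixth is Ab, so the target letter is A.
From Fbb, a diminished sixth is 7 semitones down: Ab.

Ab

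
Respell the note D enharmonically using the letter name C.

Plain C sits 2 semitones below D, so on the letter C the same pitch needs a double sharp: C##.

C##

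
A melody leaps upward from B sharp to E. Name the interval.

diminished fourth

The letter names run B→E, a span of 3 letter steps, so the interval is some kind of fourth.
B# to E is 4 semitones. A perfect fourth is 5, so 4 makes it diminished.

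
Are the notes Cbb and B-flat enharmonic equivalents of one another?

Yes

Cbb = pitch class 10 and Bb = pitch class 10 — the same pitch class, so they are enharmonic equivalents.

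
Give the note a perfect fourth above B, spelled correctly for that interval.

E

B up a perfect fourth is E, so the target letter is E.
From B, a perfect fourth is 5 semitones up: E.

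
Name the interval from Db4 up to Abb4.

The letter names run D→A, a span of 4 letter steps, so the interval is some kind of fifth.
Db to Abb is 6 semitones. A perfect fifth is 7, so 6 makes it diminished.

diminished fifth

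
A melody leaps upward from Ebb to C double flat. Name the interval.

minor sixth

Counting letters E–F–G–A–B–C gives a sixth.
Ebb→Cbb = 8 semitones, 1 narrower than the major sixth (9), so minor.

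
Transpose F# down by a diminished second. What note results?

F down a major second is Eb, so the target letter is E.
From F#, a diminished second is 0 semitones down: E##.

E##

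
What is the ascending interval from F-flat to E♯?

Counting letters F–G–A–B–C–D–E gives a seventh.
Fb→E# = 13 semitones, 2 wider than the major seventh (11), so doubly augmented.

doubly augmented seventh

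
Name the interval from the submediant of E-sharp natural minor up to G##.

The submediant of E# natural minor is C#.
C# up to G##: letters C→G make it a fifth; 8 semitones makes it augmented.

augmented fifth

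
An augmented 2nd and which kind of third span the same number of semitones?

An augmented second spans 3 semitones.
A third spanning 3 semitones is minor (the major third is 4).

minor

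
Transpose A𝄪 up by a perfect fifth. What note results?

E##

A fifth above A lands on the letter E.
A perfect fifth spans 7 semitones, so A## moves to pitch class 6. On the letter E that is E##.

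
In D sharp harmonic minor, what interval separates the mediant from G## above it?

augmented second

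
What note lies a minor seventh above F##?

E#

A seventh above F lands on the letter E.
A minor seventh spans 10 semitones, so F## moves to pitch class 5. On the letter E that is E#.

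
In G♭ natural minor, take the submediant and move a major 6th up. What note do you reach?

Cb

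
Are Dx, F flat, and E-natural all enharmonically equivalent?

Yes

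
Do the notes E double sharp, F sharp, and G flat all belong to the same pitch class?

Yes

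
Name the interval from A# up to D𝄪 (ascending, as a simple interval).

augmented fourth

Counting letters A–B–C–D gives a fourth.
A#→D## = 6 semitones, 1 wider than the perfect fourth (5), so augmented.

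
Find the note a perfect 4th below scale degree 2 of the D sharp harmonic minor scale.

B#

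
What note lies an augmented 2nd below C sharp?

Bb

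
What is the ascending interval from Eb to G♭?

The letter names run E→G, a span of 2 letter steps, so the interval is some kind of third.
Eb to Gb is 3 semitones. A major third is 4, so 3 makes it minor.

minor third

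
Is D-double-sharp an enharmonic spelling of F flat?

Yes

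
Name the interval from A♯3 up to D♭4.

doubly diminished fourth

Counting letters A–B–C–D gives a fourth.
A#→Db = 3 semitones, 2 narrower than the perfect fourth (5), so doubly diminished.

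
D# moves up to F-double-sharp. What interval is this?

The letter names run D→F, a span of 2 letter steps, so the interval is some kind of third.
D# to F## is 4 semitones. A major third is 4, so 4 makes it major.

major third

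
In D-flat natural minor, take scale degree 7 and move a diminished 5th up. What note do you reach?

Gbb

Scale degree 7 of Db natural minor is Cb.
A diminished fifth (6 semitones) above Cb lands on the letter G, giving Gbb.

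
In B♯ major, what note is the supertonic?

The B# major scale runs B# C## D## E# F## G## A##.
Degree 2 is C##.

C##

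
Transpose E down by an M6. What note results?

G

E down a major sixth is G, so the target letter is G.
From E, a major sixth is 9 semitones down: G.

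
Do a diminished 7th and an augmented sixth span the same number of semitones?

No

A diminished seventh spans 9 semitones; an augmented sixth spans 10.
The spans differ, so they are not enharmonic equivalents.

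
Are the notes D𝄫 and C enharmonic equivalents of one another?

Dbb = pitch class 0 and C = pitch class 0 — the same pitch class, so they are enharmonic equivalents.

Yes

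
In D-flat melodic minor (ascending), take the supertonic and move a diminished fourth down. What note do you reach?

B

The supertonic of Db melodic minor (ascending) is Eb.
A diminished fourth (4 semitones) below Eb lands on the letter B, giving B.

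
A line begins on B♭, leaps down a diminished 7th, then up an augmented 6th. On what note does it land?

A##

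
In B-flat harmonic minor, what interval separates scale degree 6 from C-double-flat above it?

Scale degree 6 of Bb harmonic minor is Gb.
Gb up to Cbb: letters G→C make it a fourth; 4 semitones makes it diminished.

diminished fourth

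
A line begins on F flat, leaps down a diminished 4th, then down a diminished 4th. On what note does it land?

G#

A diminished fourth down from Fb is C (letter C, 4 semitones down).
A diminished fourth down from C is G# (letter G, 4 semitones down).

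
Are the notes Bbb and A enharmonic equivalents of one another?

Yes

Bbb is pitch class 9; A is pitch class 9.
All spellings map to pitch class 9, so they are enharmonically equivalent.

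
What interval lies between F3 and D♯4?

Counting letters F–G–A–B–C–D gives a sixth.
F→D# = 10 semitones, 1 wider than the major sixth (9), so augmented.

augmented sixth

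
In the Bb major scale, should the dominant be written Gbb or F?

F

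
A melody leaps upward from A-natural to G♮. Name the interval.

minor seventh

The letter names run A→G, a span of 6 letter steps, so the interval is some kind of seventh.
A to G is 10 semitones. A major seventh is 11, so 10 makes it minor.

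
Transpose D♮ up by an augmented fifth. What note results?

A#

A fifth above D lands on the letter A.
An augmented fifth spans 8 semitones, so D moves to pitch class 10. On the letter A that is A#.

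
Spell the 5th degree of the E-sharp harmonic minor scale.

B#

The E# harmonic minor scale runs E# F## G# A# B# C# D##.
Degree 5 is B#.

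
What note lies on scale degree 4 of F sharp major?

The F# major scale runs F# G# A# B C# D# E#.
Degree 4 is B.

B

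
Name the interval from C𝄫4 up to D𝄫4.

Counting letters C–D gives a second.
Cbb→Dbb = 2 semitones, exactly the major second.

major second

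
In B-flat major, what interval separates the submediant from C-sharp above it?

augmented fourth

The submediant of Bb major is G.
G up to C#: letters G→C make it a fourth; 6 semitones makes it augmented.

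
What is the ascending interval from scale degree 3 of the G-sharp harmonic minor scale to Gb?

diminished sixth

Scale degree 3 of G# harmonic minor is B.
B up to Gb: letters B→G make it a sixth; 7 semitones makes it diminished.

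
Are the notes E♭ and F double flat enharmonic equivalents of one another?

Eb is pitch class 3; Fbb is pitch class 3.
All spellings map to pitch class 3, so they are enharmonically equivalent.

Yes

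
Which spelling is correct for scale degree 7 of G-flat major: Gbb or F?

Each scale degree takes a distinct letter name. Degree 7 of a scale on G must use the letter F.
F and Gbb are enharmonically the same pitch, but only F uses the letter F, so it is the correct spelling here.

F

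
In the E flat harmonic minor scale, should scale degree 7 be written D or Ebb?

D

Each scale degree takes a distinct letter name. Degree 7 of a scale on E must use the letter D.
D and Ebb are enharmonically the same pitch, but only D uses the letter D, so it is the correct spelling here.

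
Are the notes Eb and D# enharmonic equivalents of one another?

Eb is pitch class 3; D# is pitch class 3.
All spellings map to pitch class 3, so they are enharmonically equivalent.

Yes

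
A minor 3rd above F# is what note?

F up a major third is A, so the target letter is A.
From F#, a minor third is 3 semitones up: A.

A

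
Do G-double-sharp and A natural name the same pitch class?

G## = pitch class 9 and A = pitch class 9 — the same pitch class, so they are enharmonic equivalents.

Yes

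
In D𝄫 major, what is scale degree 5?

The Dbb major scale runs Dbb Ebb Fb Gbb Abb Bbb Cb.
Degree 5 is Abb.

Abb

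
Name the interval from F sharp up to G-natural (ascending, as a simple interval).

The letter names run F→G, a span of 1 letter step, so the interval is some kind of second.
F# to G is 1 semitone. A major second is 2, so 1 makes it minor.

minor second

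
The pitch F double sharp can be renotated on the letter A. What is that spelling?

F## is pitch class 7. The letter A alone is pitch class 9.
To reach pitch class 7 from A requires an offset of -2 semitones, i.e. double flat: Abb.

Abb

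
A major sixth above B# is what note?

B up a major sixth is G#, so the target letter is G.
From B#, a major sixth is 9 semitones up: G##.

G##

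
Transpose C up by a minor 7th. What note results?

Bb

C up a major seventh is B, so the target letter is B.
From C, a minor seventh is 10 semitones up: Bb.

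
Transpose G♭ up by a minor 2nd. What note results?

Abb

G up a major second is A, so the target letter is A.
From Gb, a minor second is 1 semitone up: Abb.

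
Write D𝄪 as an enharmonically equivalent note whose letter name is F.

Fb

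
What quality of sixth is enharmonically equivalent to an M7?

A major seventh spans 11 semitones.
A sixth spanning 11 semitones is doubly augmented (the major sixth is 9).

doubly augmented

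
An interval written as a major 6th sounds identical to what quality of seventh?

diminished

A major sixth spans 9 semitones.
A seventh spanning 9 semitones is diminished (the major seventh is 11).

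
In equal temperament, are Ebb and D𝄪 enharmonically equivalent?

No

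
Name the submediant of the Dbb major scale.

Bbb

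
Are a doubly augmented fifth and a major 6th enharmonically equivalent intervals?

A doubly augmented fifth spans 9 semitones; a major sixth spans 9.
They are enharmonically equivalent.

Yes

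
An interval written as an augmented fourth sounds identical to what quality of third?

doubly augmented

An augmented fourth spans 6 semitones.
A third spanning 6 semitones is doubly augmented (the major third is 4).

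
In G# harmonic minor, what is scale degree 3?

B

Degree 3 takes the letter 2 steps above G, which is B.
In harmonic minor, degree 3 sits 3 semitones above the tonic. G# + 3 semitones is pitch class 11, spelled on B as B.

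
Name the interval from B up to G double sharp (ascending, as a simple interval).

Counting letters B–C–D–E–F–G gives a sixth.
B→G## = 10 semitones, 1 wider than the major sixth (9), so augmented.

augmented sixth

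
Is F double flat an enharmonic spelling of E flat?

Yes

Fbb = pitch class 3 and Eb = pitch class 3 — the same pitch class, so they are enharmonic equivalents.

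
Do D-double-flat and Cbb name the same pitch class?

No

Two spellings are enharmonically equivalent only if they share a pitch class.
Here Dbb → 0, Cbb → 10; 0 ≠ 10, so they are not.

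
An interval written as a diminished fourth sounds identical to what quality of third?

major

A diminished fourth spans 4 semitones.
A third spanning 4 semitones is major (the major third is 4).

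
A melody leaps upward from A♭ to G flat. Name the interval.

minor seventh

Counting letters A–B–C–D–E–F–G gives a seventh.
Ab→Gb = 10 semitones, 1 narrower than the major seventh (11), so minor.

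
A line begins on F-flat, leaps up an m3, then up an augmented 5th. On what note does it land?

A minor third up from Fb is Abb (letter A, 3 semitones up).
An augmented fifth up from Abb is Eb (letter E, 8 semitones up).

Eb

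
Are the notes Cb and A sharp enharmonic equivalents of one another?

Cb is pitch class 11; A# is pitch class 10.
The pitch classes differ (11 vs. 10), so they are not enharmonic equivalents.

No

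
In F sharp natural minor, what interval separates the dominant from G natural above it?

diminished fifth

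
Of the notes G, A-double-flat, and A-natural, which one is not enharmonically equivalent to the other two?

A

In 12-tone equal temperament, enharmonic equivalents share a pitch class. G is pitch class 7; Abb is pitch class 7; A is pitch class 9.
G and Abb share pitch class 7, while A is pitch class 9.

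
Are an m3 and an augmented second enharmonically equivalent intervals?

Yes

A minor third spans 3 semitones; an augmented second spans 3.
They are enharmonically equivalent.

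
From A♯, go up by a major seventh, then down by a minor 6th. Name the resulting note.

B##

A major seventh up from A# is G## (letter G, 11 semitones up).
A minor sixth down from G## is B## (letter B, 8 semitones down).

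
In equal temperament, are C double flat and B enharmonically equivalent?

Two spellings are enharmonically equivalent only if they share a pitch class.
Here Cbb → 10, B → 11; 10 ≠ 11, so they are not.

No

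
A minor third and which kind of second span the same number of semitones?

augmented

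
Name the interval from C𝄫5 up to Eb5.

augmented third

Counting letters C–D–E gives a third.
Cbb→Eb = 5 semitones, 1 wider than the major third (4), so augmented.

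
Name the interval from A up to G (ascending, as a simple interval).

minor seventh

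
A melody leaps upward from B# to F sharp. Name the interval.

diminished fifth

Counting letters B–C–D–E–F gives a fifth.
B#→F# = 6 semitones, 1 narrower than the perfect fifth (7), so diminished.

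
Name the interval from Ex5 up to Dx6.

minor seventh

Counting letters E–F–G–A–B–C–D gives a seventh.
E##→D## = 10 semitones, 1 narrower than the major seventh (11), so minor.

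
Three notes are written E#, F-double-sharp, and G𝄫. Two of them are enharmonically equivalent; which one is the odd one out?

In 12-tone equal temperament, enharmonic equivalents share a pitch class. E# is pitch class 5; F## is pitch class 7; Gbb is pitch class 5.
E# and Gbb share pitch class 5, while F## is pitch class 7.

F##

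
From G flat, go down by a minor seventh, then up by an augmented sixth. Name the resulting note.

A minor seventh down from Gb is Ab (letter A, 10 semitones down).
An augmented sixth up from Ab is F# (letter F, 10 semitones up).

F#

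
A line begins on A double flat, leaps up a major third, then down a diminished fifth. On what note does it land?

A major third up from Abb is Cb (letter C, 4 semitones up).
A diminished fifth down from Cb is F (letter F, 6 semitones down).

F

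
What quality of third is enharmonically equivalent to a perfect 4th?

A perfect fourth spans 5 semitones.
A third spanning 5 semitones is augmented (the major third is 4).

augmented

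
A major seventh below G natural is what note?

A seventh below G lands on the letter A.
A major seventh spans 11 semitones, so G moves to pitch class 8. On the letter A that is Ab.

Ab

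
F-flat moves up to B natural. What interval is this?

The letter names run F→B, a span of 3 letter steps, so the interval is some kind of fourth.
Fb to B is 7 semitones. A perfect fourth is 5, so 7 makes it doubly augmented.

doubly augmented fourth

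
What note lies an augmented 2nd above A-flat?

A up a major second is B, so the target letter is B.
From Ab, an augmented second is 3 semitones up: B.

B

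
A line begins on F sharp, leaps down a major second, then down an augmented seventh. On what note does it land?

Fb

A major second down from F# is E (letter E, 2 semitones down).
An augmented seventh down from E is Fb (letter F, 12 semitones down).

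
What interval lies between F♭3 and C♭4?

Counting letters F–G–A–B–C gives a fifth.
Fb→Cb = 7 semitones, exactly the perfect fifth.

perfect fifth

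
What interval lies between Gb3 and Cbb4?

The letter names run G→C, a span of 3 letter steps, so the interval is some kind of fourth.
Gb to Cbb is 4 semitones. A perfect fourth is 5, so 4 makes it diminished.

diminished fourth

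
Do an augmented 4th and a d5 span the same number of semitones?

An augmented fourth spans 6 semitones; a diminished fifth spans 6.
They are enharmonically equivalent.

Yes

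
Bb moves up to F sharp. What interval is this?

augmented fifth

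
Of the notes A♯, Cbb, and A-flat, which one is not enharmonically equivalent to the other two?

In 12-tone equal temperament, enharmonic equivalents share a pitch class. A# is pitch class 10; Cbb is pitch class 10; Ab is pitch class 8.
A# and Cbb share pitch class 10, while Ab is pitch class 8.

Ab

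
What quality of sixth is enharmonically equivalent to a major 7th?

A major seventh spans 11 semitones.
A sixth spanning 11 semitones is doubly augmented (the major sixth is 9).

doubly augmented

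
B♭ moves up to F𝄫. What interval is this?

Counting letters B–C–D–E–F gives a fifth.
Bb→Fbb = 5 semitones, 2 narrower than the perfect fifth (7), so doubly diminished.

doubly diminished fifth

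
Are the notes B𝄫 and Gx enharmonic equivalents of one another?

Bbb = pitch class 9 and G## = pitch class 9 — the same pitch class, so they are enharmonic equivalents.

Yes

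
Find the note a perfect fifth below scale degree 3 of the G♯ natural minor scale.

E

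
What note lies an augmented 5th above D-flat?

A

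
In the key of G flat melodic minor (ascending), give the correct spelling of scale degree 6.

Degree 6 takes the letter 5 steps above G, which is E.
In melodic minor (ascending), degree 6 sits 9 semitones above the tonic. Gb + 9 semitones is pitch class 3, spelled on E as Eb.

Eb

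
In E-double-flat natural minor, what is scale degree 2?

The Ebb natural minor scale runs Ebb Fb Gbb Abb Bbb Cbb Dbb.
Degree 2 is Fb.

Fb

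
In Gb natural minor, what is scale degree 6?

Ebb

Degree 6 takes the letter 5 steps above G, which is E.
In natural minor, degree 6 sits 8 semitones above the tonic. Gb + 8 semitones is pitch class 2, spelled on E as Ebb.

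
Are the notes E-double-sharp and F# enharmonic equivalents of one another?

Yes

E## is pitch class 6; F# is pitch class 6.
All spellings map to pitch class 6, so they are enharmonically equivalent.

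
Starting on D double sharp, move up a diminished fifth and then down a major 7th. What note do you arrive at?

B

A diminished fifth up from D## is A# (letter A, 6 semitones up).
A major seventh down from A# is B (letter B, 11 semitones down).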